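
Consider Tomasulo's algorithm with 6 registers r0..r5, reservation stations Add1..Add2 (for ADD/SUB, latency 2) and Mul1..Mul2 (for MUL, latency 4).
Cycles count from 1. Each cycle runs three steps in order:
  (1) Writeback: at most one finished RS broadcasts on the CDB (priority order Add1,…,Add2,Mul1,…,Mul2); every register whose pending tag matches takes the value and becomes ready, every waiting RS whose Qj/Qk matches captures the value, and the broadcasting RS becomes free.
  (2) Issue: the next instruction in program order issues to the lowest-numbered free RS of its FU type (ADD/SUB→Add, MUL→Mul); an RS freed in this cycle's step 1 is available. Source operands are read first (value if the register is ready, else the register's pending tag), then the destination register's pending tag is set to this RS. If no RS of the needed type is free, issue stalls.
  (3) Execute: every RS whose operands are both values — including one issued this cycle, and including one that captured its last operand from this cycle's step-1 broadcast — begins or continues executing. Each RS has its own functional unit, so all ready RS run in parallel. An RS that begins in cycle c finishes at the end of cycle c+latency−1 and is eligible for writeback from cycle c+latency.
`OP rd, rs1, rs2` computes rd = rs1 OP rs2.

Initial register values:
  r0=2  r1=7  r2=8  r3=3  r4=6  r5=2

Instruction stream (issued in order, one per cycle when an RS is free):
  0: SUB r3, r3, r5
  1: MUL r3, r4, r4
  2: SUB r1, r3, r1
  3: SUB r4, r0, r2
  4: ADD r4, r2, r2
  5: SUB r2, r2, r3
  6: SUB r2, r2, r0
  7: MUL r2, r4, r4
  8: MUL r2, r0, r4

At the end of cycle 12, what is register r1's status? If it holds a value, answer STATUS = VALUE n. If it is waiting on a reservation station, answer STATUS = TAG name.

STATUS = VALUE 29

  c1: issue SUB r3<-Add1  regs: r0:2,r1:7,r2:8,r3:Add1,r4:6,r5:2
  c2: issue MUL r3<-Mul1  regs: r0:2,r1:7,r2:8,r3:Mul1,r4:6,r5:2
  c3: CDB Add1=1; issue SUB r1<-Add1  regs: r0:2,r1:Add1,r2:8,r3:Mul1,r4:6,r5:2
  c4: issue SUB r4<-Add2  regs: r0:2,r1:Add1,r2:8,r3:Mul1,r4:Add2,r5:2
  c5: stall  regs: r0:2,r1:Add1,r2:8,r3:Mul1,r4:Add2,r5:2
  c6: CDB Add2=-6; issue ADD r4<-Add2  regs: r0:2,r1:Add1,r2:8,r3:Mul1,r4:Add2,r5:2
  c7: CDB Mul1=36; stall  regs: r0:2,r1:Add1,r2:8,r3:36,r4:Add2,r5:2
  c8: CDB Add2=16; issue SUB r2<-Add2  regs: r0:2,r1:Add1,r2:Add2,r3:36,r4:16,r5:2
  c9: CDB Add1=29; issue SUB r2<-Add1  regs: r0:2,r1:29,r2:Add1,r3:36,r4:16,r5:2
  c10: CDB Add2=-28; issue MUL r2<-Mul1  regs: r0:2,r1:29,r2:Mul1,r3:36,r4:16,r5:2
  c11: issue MUL r2<-Mul2  regs: r0:2,r1:29,r2:Mul2,r3:36,r4:16,r5:2
  c12: CDB Add1=-30  regs: r0:2,r1:29,r2:Mul2,r3:36,r4:16,r5:2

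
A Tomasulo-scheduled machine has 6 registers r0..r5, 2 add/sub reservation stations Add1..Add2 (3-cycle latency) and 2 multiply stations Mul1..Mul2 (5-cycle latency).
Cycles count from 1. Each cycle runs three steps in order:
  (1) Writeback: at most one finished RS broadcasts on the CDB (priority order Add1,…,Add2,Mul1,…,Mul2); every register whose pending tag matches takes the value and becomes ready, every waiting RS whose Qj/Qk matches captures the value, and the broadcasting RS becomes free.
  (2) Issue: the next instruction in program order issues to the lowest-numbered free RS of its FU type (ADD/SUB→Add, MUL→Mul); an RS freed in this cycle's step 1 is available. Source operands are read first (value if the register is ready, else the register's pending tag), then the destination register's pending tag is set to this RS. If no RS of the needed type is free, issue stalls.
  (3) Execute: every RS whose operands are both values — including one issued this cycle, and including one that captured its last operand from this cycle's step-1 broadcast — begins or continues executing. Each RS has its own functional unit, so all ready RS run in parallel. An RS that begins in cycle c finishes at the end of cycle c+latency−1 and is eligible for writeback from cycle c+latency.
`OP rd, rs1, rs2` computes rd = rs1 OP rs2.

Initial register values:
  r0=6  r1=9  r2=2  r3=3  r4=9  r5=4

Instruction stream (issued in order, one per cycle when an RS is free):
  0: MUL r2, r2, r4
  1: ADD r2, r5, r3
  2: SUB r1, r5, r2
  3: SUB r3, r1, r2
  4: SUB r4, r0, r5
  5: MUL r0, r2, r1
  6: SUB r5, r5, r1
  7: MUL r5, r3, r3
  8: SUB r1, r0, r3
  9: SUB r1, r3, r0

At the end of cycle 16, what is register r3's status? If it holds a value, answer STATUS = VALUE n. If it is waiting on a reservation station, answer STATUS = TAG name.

STATUS = VALUE -10

c1: issue MUL r2<-Mul1 | r0:6,r1:9,r2:Mul1,r3:3,r4:9,r5:4
c2: issue ADD r2<-Add1 | r0:6,r1:9,r2:Add1,r3:3,r4:9,r5:4
c3: issue SUB r1<-Add2 | r0:6,r1:Add2,r2:Add1,r3:3,r4:9,r5:4
c4: stall | r0:6,r1:Add2,r2:Add1,r3:3,r4:9,r5:4
c5: CDB Add1=7; issue SUB r3<-Add1 | r0:6,r1:Add2,r2:7,r3:Add1,r4:9,r5:4
c6: CDB Mul1=18; stall | r0:6,r1:Add2,r2:7,r3:Add1,r4:9,r5:4
c7: stall | r0:6,r1:Add2,r2:7,r3:Add1,r4:9,r5:4
c8: CDB Add2=-3; issue SUB r4<-Add2 | r0:6,r1:-3,r2:7,r3:Add1,r4:Add2,r5:4
c9: issue MUL r0<-Mul1 | r0:Mul1,r1:-3,r2:7,r3:Add1,r4:Add2,r5:4
c10: stall | r0:Mul1,r1:-3,r2:7,r3:Add1,r4:Add2,r5:4
c11: CDB Add1=-10; issue SUB r5<-Add1 | r0:Mul1,r1:-3,r2:7,r3:-10,r4:Add2,r5:Add1
c12: CDB Add2=2; issue MUL r5<-Mul2 | r0:Mul1,r1:-3,r2:7,r3:-10,r4:2,r5:Mul2
c13: issue SUB r1<-Add2 | r0:Mul1,r1:Add2,r2:7,r3:-10,r4:2,r5:Mul2
c14: CDB Add1=7; issue SUB r1<-Add1 | r0:Mul1,r1:Add1,r2:7,r3:-10,r4:2,r5:Mul2
c15: CDB Mul1=-21 | r0:-21,r1:Add1,r2:7,r3:-10,r4:2,r5:Mul2
c16: - | r0:-21,r1:Add1,r2:7,r3:-10,r4:2,r5:Mul2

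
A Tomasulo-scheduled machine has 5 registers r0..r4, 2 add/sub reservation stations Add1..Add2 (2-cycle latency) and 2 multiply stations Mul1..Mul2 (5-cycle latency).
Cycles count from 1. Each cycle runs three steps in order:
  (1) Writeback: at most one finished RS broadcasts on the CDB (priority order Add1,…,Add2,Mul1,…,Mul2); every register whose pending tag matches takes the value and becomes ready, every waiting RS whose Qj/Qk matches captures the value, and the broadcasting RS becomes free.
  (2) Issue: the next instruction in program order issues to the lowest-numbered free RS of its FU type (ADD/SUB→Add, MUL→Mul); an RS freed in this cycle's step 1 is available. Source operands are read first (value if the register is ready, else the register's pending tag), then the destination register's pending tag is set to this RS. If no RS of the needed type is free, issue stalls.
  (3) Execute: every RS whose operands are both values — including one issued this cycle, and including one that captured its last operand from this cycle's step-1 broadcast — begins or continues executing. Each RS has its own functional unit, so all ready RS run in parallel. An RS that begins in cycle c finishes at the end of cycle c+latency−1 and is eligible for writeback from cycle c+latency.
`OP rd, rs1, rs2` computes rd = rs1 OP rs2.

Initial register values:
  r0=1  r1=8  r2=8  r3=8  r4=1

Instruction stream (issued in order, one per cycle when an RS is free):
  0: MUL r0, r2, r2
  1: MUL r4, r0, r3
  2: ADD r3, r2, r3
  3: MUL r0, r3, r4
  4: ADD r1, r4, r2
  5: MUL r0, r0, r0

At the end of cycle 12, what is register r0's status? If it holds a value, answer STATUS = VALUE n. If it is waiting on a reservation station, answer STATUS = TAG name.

  c1: issue MUL r0<-Mul1  regs: r0:Mul1,r1:8,r2:8,r3:8,r4:1
  c2: issue MUL r4<-Mul2  regs: r0:Mul1,r1:8,r2:8,r3:8,r4:Mul2
  c3: issue ADD r3<-Add1  regs: r0:Mul1,r1:8,r2:8,r3:Add1,r4:Mul2
  c4: stall  regs: r0:Mul1,r1:8,r2:8,r3:Add1,r4:Mul2
  c5: CDB Add1=16; stall  regs: r0:Mul1,r1:8,r2:8,r3:16,r4:Mul2
  c6: CDB Mul1=64; issue MUL r0<-Mul1  regs: r0:Mul1,r1:8,r2:8,r3:16,r4:Mul2
  c7: issue ADD r1<-Add1  regs: r0:Mul1,r1:Add1,r2:8,r3:16,r4:Mul2
  c8: stall  regs: r0:Mul1,r1:Add1,r2:8,r3:16,r4:Mul2
  c9: stall  regs: r0:Mul1,r1:Add1,r2:8,r3:16,r4:Mul2
  c10: stall  regs: r0:Mul1,r1:Add1,r2:8,r3:16,r4:Mul2
  c11: CDB Mul2=512; issue MUL r0<-Mul2  regs: r0:Mul2,r1:Add1,r2:8,r3:16,r4:512
  c12: -  regs: r0:Mul2,r1:Add1,r2:8,r3:16,r4:512

STATUS = TAG Mul2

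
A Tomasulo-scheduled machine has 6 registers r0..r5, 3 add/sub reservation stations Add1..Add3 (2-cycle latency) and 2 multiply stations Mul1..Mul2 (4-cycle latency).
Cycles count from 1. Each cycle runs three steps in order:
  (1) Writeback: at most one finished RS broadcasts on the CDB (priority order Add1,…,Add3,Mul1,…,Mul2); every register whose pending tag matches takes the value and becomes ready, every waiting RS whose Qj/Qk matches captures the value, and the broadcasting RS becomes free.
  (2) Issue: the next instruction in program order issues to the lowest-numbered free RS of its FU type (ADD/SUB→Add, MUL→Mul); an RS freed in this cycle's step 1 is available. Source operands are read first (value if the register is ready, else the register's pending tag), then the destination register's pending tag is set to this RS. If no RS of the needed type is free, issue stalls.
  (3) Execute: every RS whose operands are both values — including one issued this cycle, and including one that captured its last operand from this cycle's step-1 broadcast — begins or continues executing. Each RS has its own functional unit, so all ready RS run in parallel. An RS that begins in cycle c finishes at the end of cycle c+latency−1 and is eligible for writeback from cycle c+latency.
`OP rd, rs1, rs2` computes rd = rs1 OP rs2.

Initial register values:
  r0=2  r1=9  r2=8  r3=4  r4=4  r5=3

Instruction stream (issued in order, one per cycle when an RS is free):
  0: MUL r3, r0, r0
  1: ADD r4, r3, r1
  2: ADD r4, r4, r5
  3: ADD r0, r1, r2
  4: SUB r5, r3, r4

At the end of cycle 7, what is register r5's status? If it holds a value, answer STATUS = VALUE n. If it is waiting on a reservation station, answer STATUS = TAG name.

  c1: issue MUL r3<-Mul1  regs: r0:2,r1:9,r2:8,r3:Mul1,r4:4,r5:3
  c2: issue ADD r4<-Add1  regs: r0:2,r1:9,r2:8,r3:Mul1,r4:Add1,r5:3
  c3: issue ADD r4<-Add2  regs: r0:2,r1:9,r2:8,r3:Mul1,r4:Add2,r5:3
  c4: issue ADD r0<-Add3  regs: r0:Add3,r1:9,r2:8,r3:Mul1,r4:Add2,r5:3
  c5: CDB Mul1=4; stall  regs: r0:Add3,r1:9,r2:8,r3:4,r4:Add2,r5:3
  c6: CDB Add3=17; issue SUB r5<-Add3  regs: r0:17,r1:9,r2:8,r3:4,r4:Add2,r5:Add3
  c7: CDB Add1=13  regs: r0:17,r1:9,r2:8,r3:4,r4:Add2,r5:Add3

STATUS = TAG Add3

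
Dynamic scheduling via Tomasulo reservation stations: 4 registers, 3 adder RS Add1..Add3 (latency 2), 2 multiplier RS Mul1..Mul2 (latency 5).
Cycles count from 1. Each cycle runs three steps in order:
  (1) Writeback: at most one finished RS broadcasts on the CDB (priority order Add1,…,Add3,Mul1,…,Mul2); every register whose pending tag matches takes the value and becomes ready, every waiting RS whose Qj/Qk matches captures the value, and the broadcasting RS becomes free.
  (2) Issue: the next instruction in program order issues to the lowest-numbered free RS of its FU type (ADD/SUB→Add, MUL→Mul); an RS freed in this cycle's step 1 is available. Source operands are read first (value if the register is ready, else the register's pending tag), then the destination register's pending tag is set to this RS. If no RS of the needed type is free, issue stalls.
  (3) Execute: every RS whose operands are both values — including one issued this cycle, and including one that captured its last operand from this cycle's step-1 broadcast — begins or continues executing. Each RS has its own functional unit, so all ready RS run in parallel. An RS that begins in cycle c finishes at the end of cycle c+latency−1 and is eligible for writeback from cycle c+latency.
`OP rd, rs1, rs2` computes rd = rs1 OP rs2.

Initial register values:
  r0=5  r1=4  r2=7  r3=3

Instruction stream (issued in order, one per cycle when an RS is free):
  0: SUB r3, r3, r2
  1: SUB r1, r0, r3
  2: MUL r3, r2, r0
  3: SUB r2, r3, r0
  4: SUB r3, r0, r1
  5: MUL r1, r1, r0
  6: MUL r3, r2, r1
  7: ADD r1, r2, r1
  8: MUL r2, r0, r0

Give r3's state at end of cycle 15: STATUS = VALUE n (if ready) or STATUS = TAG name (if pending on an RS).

  c1: issue SUB r3<-Add1  regs: r0:5,r1:4,r2:7,r3:Add1
  c2: issue SUB r1<-Add2  regs: r0:5,r1:Add2,r2:7,r3:Add1
  c3: CDB Add1=-4; issue MUL r3<-Mul1  regs: r0:5,r1:Add2,r2:7,r3:Mul1
  c4: issue SUB r2<-Add1  regs: r0:5,r1:Add2,r2:Add1,r3:Mul1
  c5: CDB Add2=9; issue SUB r3<-Add2  regs: r0:5,r1:9,r2:Add1,r3:Add2
  c6: issue MUL r1<-Mul2  regs: r0:5,r1:Mul2,r2:Add1,r3:Add2
  c7: CDB Add2=-4; stall  regs: r0:5,r1:Mul2,r2:Add1,r3:-4
  c8: CDB Mul1=35; issue MUL r3<-Mul1  regs: r0:5,r1:Mul2,r2:Add1,r3:Mul1
  c9: issue ADD r1<-Add2  regs: r0:5,r1:Add2,r2:Add1,r3:Mul1
  c10: CDB Add1=30; stall  regs: r0:5,r1:Add2,r2:30,r3:Mul1
  c11: CDB Mul2=45; issue MUL r2<-Mul2  regs: r0:5,r1:Add2,r2:Mul2,r3:Mul1
  c12: -  regs: r0:5,r1:Add2,r2:Mul2,r3:Mul1
  c13: CDB Add2=75  regs: r0:5,r1:75,r2:Mul2,r3:Mul1
  c14: -  regs: r0:5,r1:75,r2:Mul2,r3:Mul1
  c15: -  regs: r0:5,r1:75,r2:Mul2,r3:Mul1

STATUS = TAG Mul1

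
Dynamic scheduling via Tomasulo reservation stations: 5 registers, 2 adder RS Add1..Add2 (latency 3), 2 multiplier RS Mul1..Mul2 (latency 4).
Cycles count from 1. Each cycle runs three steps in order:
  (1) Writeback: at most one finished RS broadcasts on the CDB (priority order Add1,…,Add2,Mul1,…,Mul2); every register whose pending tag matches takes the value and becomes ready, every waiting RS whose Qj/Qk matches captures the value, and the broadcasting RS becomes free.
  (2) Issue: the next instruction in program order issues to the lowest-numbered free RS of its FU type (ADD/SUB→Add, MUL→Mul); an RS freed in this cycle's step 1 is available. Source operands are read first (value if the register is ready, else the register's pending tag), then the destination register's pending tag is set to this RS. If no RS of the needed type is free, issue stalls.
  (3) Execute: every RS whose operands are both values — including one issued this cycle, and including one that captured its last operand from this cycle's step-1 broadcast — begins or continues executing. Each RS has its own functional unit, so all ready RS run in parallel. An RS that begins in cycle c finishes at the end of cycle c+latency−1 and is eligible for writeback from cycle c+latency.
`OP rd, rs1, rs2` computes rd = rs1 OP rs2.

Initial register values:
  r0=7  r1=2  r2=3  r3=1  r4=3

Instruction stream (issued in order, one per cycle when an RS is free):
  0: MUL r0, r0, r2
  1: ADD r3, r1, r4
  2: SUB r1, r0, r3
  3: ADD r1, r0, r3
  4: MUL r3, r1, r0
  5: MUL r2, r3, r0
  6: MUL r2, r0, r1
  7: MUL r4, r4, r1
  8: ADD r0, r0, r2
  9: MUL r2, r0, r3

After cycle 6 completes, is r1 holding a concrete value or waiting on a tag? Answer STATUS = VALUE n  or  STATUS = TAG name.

  c1: issue MUL r0<-Mul1  regs: r0:Mul1,r1:2,r2:3,r3:1,r4:3
  c2: issue ADD r3<-Add1  regs: r0:Mul1,r1:2,r2:3,r3:Add1,r4:3
  c3: issue SUB r1<-Add2  regs: r0:Mul1,r1:Add2,r2:3,r3:Add1,r4:3
  c4: stall  regs: r0:Mul1,r1:Add2,r2:3,r3:Add1,r4:3
  c5: CDB Add1=5; issue ADD r1<-Add1  regs: r0:Mul1,r1:Add1,r2:3,r3:5,r4:3
  c6: CDB Mul1=21; issue MUL r3<-Mul1  regs: r0:21,r1:Add1,r2:3,r3:Mul1,r4:3

STATUS = TAG Add1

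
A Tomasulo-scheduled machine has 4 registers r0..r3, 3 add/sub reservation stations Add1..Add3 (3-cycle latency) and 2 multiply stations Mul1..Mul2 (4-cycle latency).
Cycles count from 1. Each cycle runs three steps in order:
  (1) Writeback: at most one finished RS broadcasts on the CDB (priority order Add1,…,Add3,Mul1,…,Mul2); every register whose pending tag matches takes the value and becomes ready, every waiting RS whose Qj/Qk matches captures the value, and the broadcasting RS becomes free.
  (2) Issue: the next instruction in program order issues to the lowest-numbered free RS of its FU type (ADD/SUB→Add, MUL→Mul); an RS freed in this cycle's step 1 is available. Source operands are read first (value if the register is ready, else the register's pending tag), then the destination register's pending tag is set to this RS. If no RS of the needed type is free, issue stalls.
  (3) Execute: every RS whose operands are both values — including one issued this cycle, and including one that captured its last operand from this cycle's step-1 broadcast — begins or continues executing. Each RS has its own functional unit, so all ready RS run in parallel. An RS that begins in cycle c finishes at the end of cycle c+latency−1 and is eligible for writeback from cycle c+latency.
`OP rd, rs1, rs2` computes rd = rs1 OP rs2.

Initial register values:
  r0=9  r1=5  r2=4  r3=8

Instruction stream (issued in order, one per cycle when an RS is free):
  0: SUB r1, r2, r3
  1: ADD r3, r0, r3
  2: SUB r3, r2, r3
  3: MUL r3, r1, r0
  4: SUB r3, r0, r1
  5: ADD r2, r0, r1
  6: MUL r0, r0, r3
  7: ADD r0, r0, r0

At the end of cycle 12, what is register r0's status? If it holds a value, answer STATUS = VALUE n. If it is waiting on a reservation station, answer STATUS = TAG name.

c1: issue SUB r1<-Add1 | r0:9,r1:Add1,r2:4,r3:8
c2: issue ADD r3<-Add2 | r0:9,r1:Add1,r2:4,r3:Add2
c3: issue SUB r3<-Add3 | r0:9,r1:Add1,r2:4,r3:Add3
c4: CDB Add1=-4; issue MUL r3<-Mul1 | r0:9,r1:-4,r2:4,r3:Mul1
c5: CDB Add2=17; issue SUB r3<-Add1 | r0:9,r1:-4,r2:4,r3:Add1
c6: issue ADD r2<-Add2 | r0:9,r1:-4,r2:Add2,r3:Add1
c7: issue MUL r0<-Mul2 | r0:Mul2,r1:-4,r2:Add2,r3:Add1
c8: CDB Add1=13; issue ADD r0<-Add1 | r0:Add1,r1:-4,r2:Add2,r3:13
c9: CDB Add2=5 | r0:Add1,r1:-4,r2:5,r3:13
c10: CDB Add3=-13 | r0:Add1,r1:-4,r2:5,r3:13
c11: CDB Mul1=-36 | r0:Add1,r1:-4,r2:5,r3:13
c12: CDB Mul2=117 | r0:Add1,r1:-4,r2:5,r3:13

STATUS = TAG Add1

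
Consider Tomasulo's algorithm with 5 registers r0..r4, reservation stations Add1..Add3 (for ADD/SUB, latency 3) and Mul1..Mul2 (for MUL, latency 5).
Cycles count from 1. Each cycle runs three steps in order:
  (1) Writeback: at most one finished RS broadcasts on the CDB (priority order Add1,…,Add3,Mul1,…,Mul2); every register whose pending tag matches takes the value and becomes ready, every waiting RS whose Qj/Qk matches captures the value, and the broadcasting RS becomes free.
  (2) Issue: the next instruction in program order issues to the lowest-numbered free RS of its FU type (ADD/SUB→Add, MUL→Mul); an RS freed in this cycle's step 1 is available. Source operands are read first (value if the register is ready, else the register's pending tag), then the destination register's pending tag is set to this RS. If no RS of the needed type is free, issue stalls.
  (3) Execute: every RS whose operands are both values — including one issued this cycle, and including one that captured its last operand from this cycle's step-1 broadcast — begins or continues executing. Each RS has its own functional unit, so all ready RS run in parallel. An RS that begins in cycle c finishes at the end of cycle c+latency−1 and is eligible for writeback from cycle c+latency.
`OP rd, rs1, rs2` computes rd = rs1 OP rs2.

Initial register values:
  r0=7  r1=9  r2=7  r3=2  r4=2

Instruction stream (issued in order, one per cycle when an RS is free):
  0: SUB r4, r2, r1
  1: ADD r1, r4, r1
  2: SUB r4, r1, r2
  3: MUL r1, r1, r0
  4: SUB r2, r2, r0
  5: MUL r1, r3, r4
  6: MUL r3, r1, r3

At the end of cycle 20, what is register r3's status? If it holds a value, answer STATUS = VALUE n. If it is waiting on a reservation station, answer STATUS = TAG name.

STATUS = VALUE 0

cycle 1: issue SUB r4<-Add1 // r0:7,r1:9,r2:7,r3:2,r4:Add1
cycle 2: issue ADD r1<-Add2 // r0:7,r1:Add2,r2:7,r3:2,r4:Add1
cycle 3: issue SUB r4<-Add3 // r0:7,r1:Add2,r2:7,r3:2,r4:Add3
cycle 4: CDB Add1=-2; issue MUL r1<-Mul1 // r0:7,r1:Mul1,r2:7,r3:2,r4:Add3
cycle 5: issue SUB r2<-Add1 // r0:7,r1:Mul1,r2:Add1,r3:2,r4:Add3
cycle 6: issue MUL r1<-Mul2 // r0:7,r1:Mul2,r2:Add1,r3:2,r4:Add3
cycle 7: CDB Add2=7; stall // r0:7,r1:Mul2,r2:Add1,r3:2,r4:Add3
cycle 8: CDB Add1=0; stall // r0:7,r1:Mul2,r2:0,r3:2,r4:Add3
cycle 9: stall // r0:7,r1:Mul2,r2:0,r3:2,r4:Add3
cycle 10: CDB Add3=0; stall // r0:7,r1:Mul2,r2:0,r3:2,r4:0
cycle 11: stall // r0:7,r1:Mul2,r2:0,r3:2,r4:0
cycle 12: CDB Mul1=49; issue MUL r3<-Mul1 // r0:7,r1:Mul2,r2:0,r3:Mul1,r4:0
cycle 13: - // r0:7,r1:Mul2,r2:0,r3:Mul1,r4:0
cycle 14: - // r0:7,r1:Mul2,r2:0,r3:Mul1,r4:0
cycle 15: CDB Mul2=0 // r0:7,r1:0,r2:0,r3:Mul1,r4:0
cycle 16: - // r0:7,r1:0,r2:0,r3:Mul1,r4:0
cycle 17: - // r0:7,r1:0,r2:0,r3:Mul1,r4:0
cycle 18: - // r0:7,r1:0,r2:0,r3:Mul1,r4:0
cycle 19: - // r0:7,r1:0,r2:0,r3:Mul1,r4:0
cycle 20: CDB Mul1=0 // r0:7,r1:0,r2:0,r3:0,r4:0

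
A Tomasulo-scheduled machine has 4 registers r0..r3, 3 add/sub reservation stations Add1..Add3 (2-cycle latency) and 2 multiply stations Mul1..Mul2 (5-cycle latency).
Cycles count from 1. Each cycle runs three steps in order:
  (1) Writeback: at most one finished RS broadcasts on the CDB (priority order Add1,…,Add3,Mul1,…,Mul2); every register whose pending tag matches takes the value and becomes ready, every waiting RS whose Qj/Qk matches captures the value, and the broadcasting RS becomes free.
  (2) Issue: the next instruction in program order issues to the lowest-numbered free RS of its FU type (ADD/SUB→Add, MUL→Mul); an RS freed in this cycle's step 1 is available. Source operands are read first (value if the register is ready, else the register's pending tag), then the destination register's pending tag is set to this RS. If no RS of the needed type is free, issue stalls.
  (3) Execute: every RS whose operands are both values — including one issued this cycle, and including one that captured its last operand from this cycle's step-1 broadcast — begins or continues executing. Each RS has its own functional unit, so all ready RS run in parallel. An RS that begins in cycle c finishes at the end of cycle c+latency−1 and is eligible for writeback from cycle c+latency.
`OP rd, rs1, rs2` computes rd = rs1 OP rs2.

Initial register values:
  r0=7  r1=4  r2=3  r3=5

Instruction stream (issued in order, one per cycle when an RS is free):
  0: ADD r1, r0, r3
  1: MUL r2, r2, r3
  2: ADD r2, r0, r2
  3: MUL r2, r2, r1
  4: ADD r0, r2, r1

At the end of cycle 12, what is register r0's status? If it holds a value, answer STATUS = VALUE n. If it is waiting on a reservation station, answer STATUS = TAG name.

STATUS = TAG Add2

cycle 1: issue ADD r1<-Add1 // r0:7,r1:Add1,r2:3,r3:5
cycle 2: issue MUL r2<-Mul1 // r0:7,r1:Add1,r2:Mul1,r3:5
cycle 3: CDB Add1=12; issue ADD r2<-Add1 // r0:7,r1:12,r2:Add1,r3:5
cycle 4: issue MUL r2<-Mul2 // r0:7,r1:12,r2:Mul2,r3:5
cycle 5: issue ADD r0<-Add2 // r0:Add2,r1:12,r2:Mul2,r3:5
cycle 6: - // r0:Add2,r1:12,r2:Mul2,r3:5
cycle 7: CDB Mul1=15 // r0:Add2,r1:12,r2:Mul2,r3:5
cycle 8: - // r0:Add2,r1:12,r2:Mul2,r3:5
cycle 9: CDB Add1=22 // r0:Add2,r1:12,r2:Mul2,r3:5
cycle 10: - // r0:Add2,r1:12,r2:Mul2,r3:5
cycle 11: - // r0:Add2,r1:12,r2:Mul2,r3:5
cycle 12: - // r0:Add2,r1:12,r2:Mul2,r3:5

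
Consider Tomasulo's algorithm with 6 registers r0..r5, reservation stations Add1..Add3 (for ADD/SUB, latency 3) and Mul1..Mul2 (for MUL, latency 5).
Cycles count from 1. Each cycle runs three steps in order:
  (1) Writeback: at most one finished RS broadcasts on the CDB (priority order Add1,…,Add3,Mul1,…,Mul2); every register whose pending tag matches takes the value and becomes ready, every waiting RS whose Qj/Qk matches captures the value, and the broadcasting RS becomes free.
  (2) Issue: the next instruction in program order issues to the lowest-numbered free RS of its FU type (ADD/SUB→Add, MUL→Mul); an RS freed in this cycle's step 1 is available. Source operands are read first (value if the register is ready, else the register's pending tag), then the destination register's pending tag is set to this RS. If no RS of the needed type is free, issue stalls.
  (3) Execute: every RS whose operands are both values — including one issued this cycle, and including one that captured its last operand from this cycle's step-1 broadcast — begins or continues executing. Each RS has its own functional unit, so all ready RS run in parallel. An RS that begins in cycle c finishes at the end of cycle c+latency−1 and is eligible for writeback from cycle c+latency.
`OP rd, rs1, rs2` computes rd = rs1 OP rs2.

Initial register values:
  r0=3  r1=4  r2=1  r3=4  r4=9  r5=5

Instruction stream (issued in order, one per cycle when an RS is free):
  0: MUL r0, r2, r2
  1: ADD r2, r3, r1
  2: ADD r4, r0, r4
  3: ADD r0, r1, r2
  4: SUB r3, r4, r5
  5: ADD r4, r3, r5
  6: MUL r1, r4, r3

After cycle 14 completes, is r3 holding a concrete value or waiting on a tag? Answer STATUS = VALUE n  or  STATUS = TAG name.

STATUS = VALUE 5

  c1: issue MUL r0<-Mul1  regs: r0:Mul1,r1:4,r2:1,r3:4,r4:9,r5:5
  c2: issue ADD r2<-Add1  regs: r0:Mul1,r1:4,r2:Add1,r3:4,r4:9,r5:5
  c3: issue ADD r4<-Add2  regs: r0:Mul1,r1:4,r2:Add1,r3:4,r4:Add2,r5:5
  c4: issue ADD r0<-Add3  regs: r0:Add3,r1:4,r2:Add1,r3:4,r4:Add2,r5:5
  c5: CDB Add1=8; issue SUB r3<-Add1  regs: r0:Add3,r1:4,r2:8,r3:Add1,r4:Add2,r5:5
  c6: CDB Mul1=1; stall  regs: r0:Add3,r1:4,r2:8,r3:Add1,r4:Add2,r5:5
  c7: stall  regs: r0:Add3,r1:4,r2:8,r3:Add1,r4:Add2,r5:5
  c8: CDB Add3=12; issue ADD r4<-Add3  regs: r0:12,r1:4,r2:8,r3:Add1,r4:Add3,r5:5
  c9: CDB Add2=10; issue MUL r1<-Mul1  regs: r0:12,r1:Mul1,r2:8,r3:Add1,r4:Add3,r5:5
  c10: -  regs: r0:12,r1:Mul1,r2:8,r3:Add1,r4:Add3,r5:5
  c11: -  regs: r0:12,r1:Mul1,r2:8,r3:Add1,r4:Add3,r5:5
  c12: CDB Add1=5  regs: r0:12,r1:Mul1,r2:8,r3:5,r4:Add3,r5:5
  c13: -  regs: r0:12,r1:Mul1,r2:8,r3:5,r4:Add3,r5:5
  c14: -  regs: r0:12,r1:Mul1,r2:8,r3:5,r4:Add3,r5:5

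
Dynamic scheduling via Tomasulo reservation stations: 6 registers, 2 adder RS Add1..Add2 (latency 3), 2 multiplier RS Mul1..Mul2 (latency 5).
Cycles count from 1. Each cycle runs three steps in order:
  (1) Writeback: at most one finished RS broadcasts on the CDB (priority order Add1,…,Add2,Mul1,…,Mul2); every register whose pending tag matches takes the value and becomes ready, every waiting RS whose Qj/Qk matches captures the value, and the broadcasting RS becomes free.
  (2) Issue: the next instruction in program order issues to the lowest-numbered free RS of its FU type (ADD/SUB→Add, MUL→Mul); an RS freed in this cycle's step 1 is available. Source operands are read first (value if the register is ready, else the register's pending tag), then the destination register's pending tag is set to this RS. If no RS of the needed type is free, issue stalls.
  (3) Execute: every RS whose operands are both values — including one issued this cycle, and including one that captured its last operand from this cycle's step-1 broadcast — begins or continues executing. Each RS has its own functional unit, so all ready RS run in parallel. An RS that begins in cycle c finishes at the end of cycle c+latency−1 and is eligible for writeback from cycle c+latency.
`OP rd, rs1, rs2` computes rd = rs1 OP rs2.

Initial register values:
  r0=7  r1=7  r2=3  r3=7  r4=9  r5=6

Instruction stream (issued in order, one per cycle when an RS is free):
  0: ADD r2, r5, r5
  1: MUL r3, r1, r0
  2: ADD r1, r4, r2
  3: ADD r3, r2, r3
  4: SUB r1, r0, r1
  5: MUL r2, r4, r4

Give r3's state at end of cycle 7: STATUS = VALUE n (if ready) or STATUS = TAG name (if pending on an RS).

STATUS = TAG Add1

c1: issue ADD r2<-Add1 | r0:7,r1:7,r2:Add1,r3:7,r4:9,r5:6
c2: issue MUL r3<-Mul1 | r0:7,r1:7,r2:Add1,r3:Mul1,r4:9,r5:6
c3: issue ADD r1<-Add2 | r0:7,r1:Add2,r2:Add1,r3:Mul1,r4:9,r5:6
c4: CDB Add1=12; issue ADD r3<-Add1 | r0:7,r1:Add2,r2:12,r3:Add1,r4:9,r5:6
c5: stall | r0:7,r1:Add2,r2:12,r3:Add1,r4:9,r5:6
c6: stall | r0:7,r1:Add2,r2:12,r3:Add1,r4:9,r5:6
c7: CDB Add2=21; issue SUB r1<-Add2 | r0:7,r1:Add2,r2:12,r3:Add1,r4:9,r5:6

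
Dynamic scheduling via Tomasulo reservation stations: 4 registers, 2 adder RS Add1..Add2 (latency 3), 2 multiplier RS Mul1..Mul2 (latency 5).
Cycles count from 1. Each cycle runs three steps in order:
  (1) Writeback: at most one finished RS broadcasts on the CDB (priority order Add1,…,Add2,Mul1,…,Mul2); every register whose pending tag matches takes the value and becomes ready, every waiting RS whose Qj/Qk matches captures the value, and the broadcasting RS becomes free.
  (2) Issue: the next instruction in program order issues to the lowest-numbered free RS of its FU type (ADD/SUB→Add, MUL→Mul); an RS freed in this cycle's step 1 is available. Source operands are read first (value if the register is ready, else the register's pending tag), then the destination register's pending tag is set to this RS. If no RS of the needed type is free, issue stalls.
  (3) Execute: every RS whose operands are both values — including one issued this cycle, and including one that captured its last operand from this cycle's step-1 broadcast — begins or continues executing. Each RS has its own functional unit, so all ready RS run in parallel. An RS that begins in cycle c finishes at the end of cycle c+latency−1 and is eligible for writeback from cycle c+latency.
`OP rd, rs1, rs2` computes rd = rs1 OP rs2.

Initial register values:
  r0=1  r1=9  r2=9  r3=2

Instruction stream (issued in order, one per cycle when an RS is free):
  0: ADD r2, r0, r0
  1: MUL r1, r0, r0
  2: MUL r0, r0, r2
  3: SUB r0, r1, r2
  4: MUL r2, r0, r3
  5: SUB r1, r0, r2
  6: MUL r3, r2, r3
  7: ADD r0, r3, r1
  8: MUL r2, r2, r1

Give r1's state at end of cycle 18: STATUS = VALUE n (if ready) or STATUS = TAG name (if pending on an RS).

  c1: issue ADD r2<-Add1  regs: r0:1,r1:9,r2:Add1,r3:2
  c2: issue MUL r1<-Mul1  regs: r0:1,r1:Mul1,r2:Add1,r3:2
  c3: issue MUL r0<-Mul2  regs: r0:Mul2,r1:Mul1,r2:Add1,r3:2
  c4: CDB Add1=2; issue SUB r0<-Add1  regs: r0:Add1,r1:Mul1,r2:2,r3:2
  c5: stall  regs: r0:Add1,r1:Mul1,r2:2,r3:2
  c6: stall  regs: r0:Add1,r1:Mul1,r2:2,r3:2
  c7: CDB Mul1=1; issue MUL r2<-Mul1  regs: r0:Add1,r1:1,r2:Mul1,r3:2
  c8: issue SUB r1<-Add2  regs: r0:Add1,r1:Add2,r2:Mul1,r3:2
  c9: CDB Mul2=2; issue MUL r3<-Mul2  regs: r0:Add1,r1:Add2,r2:Mul1,r3:Mul2
  c10: CDB Add1=-1; issue ADD r0<-Add1  regs: r0:Add1,r1:Add2,r2:Mul1,r3:Mul2
  c11: stall  regs: r0:Add1,r1:Add2,r2:Mul1,r3:Mul2
  c12: stall  regs: r0:Add1,r1:Add2,r2:Mul1,r3:Mul2
  c13: stall  regs: r0:Add1,r1:Add2,r2:Mul1,r3:Mul2
  c14: stall  regs: r0:Add1,r1:Add2,r2:Mul1,r3:Mul2
  c15: CDB Mul1=-2; issue MUL r2<-Mul1  regs: r0:Add1,r1:Add2,r2:Mul1,r3:Mul2
  c16: -  regs: r0:Add1,r1:Add2,r2:Mul1,r3:Mul2
  c17: -  regs: r0:Add1,r1:Add2,r2:Mul1,r3:Mul2
  c18: CDB Add2=1  regs: r0:Add1,r1:1,r2:Mul1,r3:Mul2

STATUS = VALUE 1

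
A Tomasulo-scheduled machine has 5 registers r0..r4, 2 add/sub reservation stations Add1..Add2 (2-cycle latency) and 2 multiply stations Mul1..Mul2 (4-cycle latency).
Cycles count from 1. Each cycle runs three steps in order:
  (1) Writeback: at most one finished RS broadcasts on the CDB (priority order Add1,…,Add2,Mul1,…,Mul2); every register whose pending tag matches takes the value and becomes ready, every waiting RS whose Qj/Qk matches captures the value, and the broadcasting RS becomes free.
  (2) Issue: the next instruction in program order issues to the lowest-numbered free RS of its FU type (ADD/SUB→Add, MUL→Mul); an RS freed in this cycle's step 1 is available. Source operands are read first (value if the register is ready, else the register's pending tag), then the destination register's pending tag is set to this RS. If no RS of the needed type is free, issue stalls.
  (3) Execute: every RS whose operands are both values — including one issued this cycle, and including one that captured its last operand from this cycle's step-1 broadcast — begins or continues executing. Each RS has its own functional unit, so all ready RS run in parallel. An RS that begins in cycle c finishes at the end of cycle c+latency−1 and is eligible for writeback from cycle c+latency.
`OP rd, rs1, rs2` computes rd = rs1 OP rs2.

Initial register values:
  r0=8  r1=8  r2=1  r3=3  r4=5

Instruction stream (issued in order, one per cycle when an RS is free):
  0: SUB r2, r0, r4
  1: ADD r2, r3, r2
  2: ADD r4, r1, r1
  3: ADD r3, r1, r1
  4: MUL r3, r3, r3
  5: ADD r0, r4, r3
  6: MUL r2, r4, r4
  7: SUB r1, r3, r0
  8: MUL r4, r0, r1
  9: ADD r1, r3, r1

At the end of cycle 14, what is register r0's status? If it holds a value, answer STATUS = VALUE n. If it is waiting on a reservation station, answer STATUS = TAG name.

c1: issue SUB r2<-Add1 | r0:8,r1:8,r2:Add1,r3:3,r4:5
c2: issue ADD r2<-Add2 | r0:8,r1:8,r2:Add2,r3:3,r4:5
c3: CDB Add1=3; issue ADD r4<-Add1 | r0:8,r1:8,r2:Add2,r3:3,r4:Add1
c4: stall | r0:8,r1:8,r2:Add2,r3:3,r4:Add1
c5: CDB Add1=16; issue ADD r3<-Add1 | r0:8,r1:8,r2:Add2,r3:Add1,r4:16
c6: CDB Add2=6; issue MUL r3<-Mul1 | r0:8,r1:8,r2:6,r3:Mul1,r4:16
c7: CDB Add1=16; issue ADD r0<-Add1 | r0:Add1,r1:8,r2:6,r3:Mul1,r4:16
c8: issue MUL r2<-Mul2 | r0:Add1,r1:8,r2:Mul2,r3:Mul1,r4:16
c9: issue SUB r1<-Add2 | r0:Add1,r1:Add2,r2:Mul2,r3:Mul1,r4:16
c10: stall | r0:Add1,r1:Add2,r2:Mul2,r3:Mul1,r4:16
c11: CDB Mul1=256; issue MUL r4<-Mul1 | r0:Add1,r1:Add2,r2:Mul2,r3:256,r4:Mul1
c12: CDB Mul2=256; stall | r0:Add1,r1:Add2,r2:256,r3:256,r4:Mul1
c13: CDB Add1=272; issue ADD r1<-Add1 | r0:272,r1:Add1,r2:256,r3:256,r4:Mul1
c14: - | r0:272,r1:Add1,r2:256,r3:256,r4:Mul1

STATUS = VALUE 272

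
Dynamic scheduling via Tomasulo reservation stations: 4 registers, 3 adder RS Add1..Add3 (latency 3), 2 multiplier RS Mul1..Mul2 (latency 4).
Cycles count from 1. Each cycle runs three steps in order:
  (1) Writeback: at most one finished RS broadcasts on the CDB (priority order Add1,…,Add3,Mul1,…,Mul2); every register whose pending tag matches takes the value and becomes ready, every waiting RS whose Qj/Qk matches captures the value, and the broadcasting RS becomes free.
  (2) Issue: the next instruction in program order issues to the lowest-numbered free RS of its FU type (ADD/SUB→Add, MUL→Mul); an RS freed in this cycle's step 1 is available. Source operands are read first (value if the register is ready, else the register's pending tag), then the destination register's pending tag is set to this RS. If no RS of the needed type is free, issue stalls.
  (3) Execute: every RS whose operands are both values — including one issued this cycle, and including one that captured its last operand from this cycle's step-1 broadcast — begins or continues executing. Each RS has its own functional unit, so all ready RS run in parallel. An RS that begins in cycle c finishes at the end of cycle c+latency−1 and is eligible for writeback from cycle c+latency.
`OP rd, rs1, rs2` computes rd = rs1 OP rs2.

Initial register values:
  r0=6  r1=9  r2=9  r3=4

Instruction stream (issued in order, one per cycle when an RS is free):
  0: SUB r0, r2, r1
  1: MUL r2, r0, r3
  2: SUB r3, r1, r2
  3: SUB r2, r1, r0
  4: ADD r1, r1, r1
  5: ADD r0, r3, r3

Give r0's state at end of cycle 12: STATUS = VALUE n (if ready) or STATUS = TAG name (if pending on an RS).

cycle 1: issue SUB r0<-Add1 // r0:Add1,r1:9,r2:9,r3:4
cycle 2: issue MUL r2<-Mul1 // r0:Add1,r1:9,r2:Mul1,r3:4
cycle 3: issue SUB r3<-Add2 // r0:Add1,r1:9,r2:Mul1,r3:Add2
cycle 4: CDB Add1=0; issue SUB r2<-Add1 // r0:0,r1:9,r2:Add1,r3:Add2
cycle 5: issue ADD r1<-Add3 // r0:0,r1:Add3,r2:Add1,r3:Add2
cycle 6: stall // r0:0,r1:Add3,r2:Add1,r3:Add2
cycle 7: CDB Add1=9; issue ADD r0<-Add1 // r0:Add1,r1:Add3,r2:9,r3:Add2
cycle 8: CDB Add3=18 // r0:Add1,r1:18,r2:9,r3:Add2
cycle 9: CDB Mul1=0 // r0:Add1,r1:18,r2:9,r3:Add2
cycle 10: - // r0:Add1,r1:18,r2:9,r3:Add2
cycle 11: - // r0:Add1,r1:18,r2:9,r3:Add2
cycle 12: CDB Add2=9 // r0:Add1,r1:18,r2:9,r3:9

STATUS = TAG Add1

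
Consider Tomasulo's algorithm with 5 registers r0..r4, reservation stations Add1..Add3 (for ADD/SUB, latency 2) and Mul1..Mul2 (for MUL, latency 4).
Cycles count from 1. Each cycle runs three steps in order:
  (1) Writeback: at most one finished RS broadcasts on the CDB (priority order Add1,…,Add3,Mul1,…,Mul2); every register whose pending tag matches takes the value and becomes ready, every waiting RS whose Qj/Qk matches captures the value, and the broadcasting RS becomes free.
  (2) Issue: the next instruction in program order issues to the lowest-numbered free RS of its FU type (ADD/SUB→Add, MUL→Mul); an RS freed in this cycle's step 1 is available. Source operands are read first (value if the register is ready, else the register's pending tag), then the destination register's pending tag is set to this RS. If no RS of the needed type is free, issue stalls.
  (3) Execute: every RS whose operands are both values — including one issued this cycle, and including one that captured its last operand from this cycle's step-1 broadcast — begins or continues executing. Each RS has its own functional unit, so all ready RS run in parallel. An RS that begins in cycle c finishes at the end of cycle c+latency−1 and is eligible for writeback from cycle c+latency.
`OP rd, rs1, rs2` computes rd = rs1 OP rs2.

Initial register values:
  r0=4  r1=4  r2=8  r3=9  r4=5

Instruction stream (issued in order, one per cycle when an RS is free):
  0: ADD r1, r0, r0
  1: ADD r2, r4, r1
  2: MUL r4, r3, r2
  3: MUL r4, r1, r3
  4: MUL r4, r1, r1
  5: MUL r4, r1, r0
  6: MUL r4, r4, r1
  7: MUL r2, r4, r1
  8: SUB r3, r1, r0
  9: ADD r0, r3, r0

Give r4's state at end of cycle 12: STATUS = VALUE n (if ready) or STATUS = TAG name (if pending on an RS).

STATUS = TAG Mul2

  c1: issue ADD r1<-Add1  regs: r0:4,r1:Add1,r2:8,r3:9,r4:5
  c2: issue ADD r2<-Add2  regs: r0:4,r1:Add1,r2:Add2,r3:9,r4:5
  c3: CDB Add1=8; issue MUL r4<-Mul1  regs: r0:4,r1:8,r2:Add2,r3:9,r4:Mul1
  c4: issue MUL r4<-Mul2  regs: r0:4,r1:8,r2:Add2,r3:9,r4:Mul2
  c5: CDB Add2=13; stall  regs: r0:4,r1:8,r2:13,r3:9,r4:Mul2
  c6: stall  regs: r0:4,r1:8,r2:13,r3:9,r4:Mul2
  c7: stall  regs: r0:4,r1:8,r2:13,r3:9,r4:Mul2
  c8: CDB Mul2=72; issue MUL r4<-Mul2  regs: r0:4,r1:8,r2:13,r3:9,r4:Mul2
  c9: CDB Mul1=117; issue MUL r4<-Mul1  regs: r0:4,r1:8,r2:13,r3:9,r4:Mul1
  c10: stall  regs: r0:4,r1:8,r2:13,r3:9,r4:Mul1
  c11: stall  regs: r0:4,r1:8,r2:13,r3:9,r4:Mul1
  c12: CDB Mul2=64; issue MUL r4<-Mul2  regs: r0:4,r1:8,r2:13,r3:9,r4:Mul2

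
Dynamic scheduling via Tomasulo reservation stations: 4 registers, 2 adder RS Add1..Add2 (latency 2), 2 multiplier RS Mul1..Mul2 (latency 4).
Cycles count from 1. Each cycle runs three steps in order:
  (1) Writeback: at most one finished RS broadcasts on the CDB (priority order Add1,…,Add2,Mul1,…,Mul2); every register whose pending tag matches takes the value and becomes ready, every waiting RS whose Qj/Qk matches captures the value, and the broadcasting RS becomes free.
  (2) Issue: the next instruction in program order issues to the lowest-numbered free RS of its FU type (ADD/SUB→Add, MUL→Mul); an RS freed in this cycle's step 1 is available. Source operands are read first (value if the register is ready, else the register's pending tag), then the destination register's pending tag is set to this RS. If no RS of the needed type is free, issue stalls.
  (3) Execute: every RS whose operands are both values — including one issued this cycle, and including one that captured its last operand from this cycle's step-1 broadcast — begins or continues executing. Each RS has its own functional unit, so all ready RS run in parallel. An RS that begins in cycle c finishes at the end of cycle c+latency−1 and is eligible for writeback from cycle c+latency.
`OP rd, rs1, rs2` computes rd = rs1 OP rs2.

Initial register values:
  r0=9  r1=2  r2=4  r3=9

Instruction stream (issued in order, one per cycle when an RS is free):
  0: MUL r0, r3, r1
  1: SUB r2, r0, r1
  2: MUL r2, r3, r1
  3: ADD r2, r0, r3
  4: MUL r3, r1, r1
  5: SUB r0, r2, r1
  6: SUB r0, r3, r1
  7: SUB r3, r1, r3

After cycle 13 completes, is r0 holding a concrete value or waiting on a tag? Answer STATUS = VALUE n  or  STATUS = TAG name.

STATUS = VALUE 2

c1: issue MUL r0<-Mul1 | r0:Mul1,r1:2,r2:4,r3:9
c2: issue SUB r2<-Add1 | r0:Mul1,r1:2,r2:Add1,r3:9
c3: issue MUL r2<-Mul2 | r0:Mul1,r1:2,r2:Mul2,r3:9
c4: issue ADD r2<-Add2 | r0:Mul1,r1:2,r2:Add2,r3:9
c5: CDB Mul1=18; issue MUL r3<-Mul1 | r0:18,r1:2,r2:Add2,r3:Mul1
c6: stall | r0:18,r1:2,r2:Add2,r3:Mul1
c7: CDB Add1=16; issue SUB r0<-Add1 | r0:Add1,r1:2,r2:Add2,r3:Mul1
c8: CDB Add2=27; issue SUB r0<-Add2 | r0:Add2,r1:2,r2:27,r3:Mul1
c9: CDB Mul1=4; stall | r0:Add2,r1:2,r2:27,r3:4
c10: CDB Add1=25; issue SUB r3<-Add1 | r0:Add2,r1:2,r2:27,r3:Add1
c11: CDB Add2=2 | r0:2,r1:2,r2:27,r3:Add1
c12: CDB Add1=-2 | r0:2,r1:2,r2:27,r3:-2
c13: CDB Mul2=18 | r0:2,r1:2,r2:27,r3:-2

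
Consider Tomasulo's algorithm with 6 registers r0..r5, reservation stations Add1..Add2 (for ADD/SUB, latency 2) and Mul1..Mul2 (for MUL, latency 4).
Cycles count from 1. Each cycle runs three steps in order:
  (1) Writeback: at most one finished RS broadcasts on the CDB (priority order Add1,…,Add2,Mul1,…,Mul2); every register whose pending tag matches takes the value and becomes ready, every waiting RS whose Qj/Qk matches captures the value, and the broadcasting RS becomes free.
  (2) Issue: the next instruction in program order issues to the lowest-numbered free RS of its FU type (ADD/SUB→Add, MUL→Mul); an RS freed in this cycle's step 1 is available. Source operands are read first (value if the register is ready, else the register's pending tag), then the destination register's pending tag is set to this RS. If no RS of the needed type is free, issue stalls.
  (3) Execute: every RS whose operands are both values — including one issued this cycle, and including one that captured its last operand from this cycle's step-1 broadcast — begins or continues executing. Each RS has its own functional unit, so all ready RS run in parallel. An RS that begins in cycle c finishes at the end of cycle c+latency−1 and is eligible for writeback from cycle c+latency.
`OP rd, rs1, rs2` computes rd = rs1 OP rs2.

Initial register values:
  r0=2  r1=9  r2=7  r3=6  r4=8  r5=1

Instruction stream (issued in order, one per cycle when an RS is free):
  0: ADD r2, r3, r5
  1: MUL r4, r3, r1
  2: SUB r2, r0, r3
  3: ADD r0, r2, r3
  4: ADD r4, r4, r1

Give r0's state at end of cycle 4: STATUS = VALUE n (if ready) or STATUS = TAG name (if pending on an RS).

  c1: issue ADD r2<-Add1  regs: r0:2,r1:9,r2:Add1,r3:6,r4:8,r5:1
  c2: issue MUL r4<-Mul1  regs: r0:2,r1:9,r2:Add1,r3:6,r4:Mul1,r5:1
  c3: CDB Add1=7; issue SUB r2<-Add1  regs: r0:2,r1:9,r2:Add1,r3:6,r4:Mul1,r5:1
  c4: issue ADD r0<-Add2  regs: r0:Add2,r1:9,r2:Add1,r3:6,r4:Mul1,r5:1

STATUS = TAG Add2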